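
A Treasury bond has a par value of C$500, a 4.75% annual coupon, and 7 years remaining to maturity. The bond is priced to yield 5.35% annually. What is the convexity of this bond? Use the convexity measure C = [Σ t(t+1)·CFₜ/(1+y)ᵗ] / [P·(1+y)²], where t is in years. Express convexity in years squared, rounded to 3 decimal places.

With y = 0.0535:
  t   CF        PV=CF/(1+0.0535)^t    t·PV        t(t+1)·PV
  1        23.75        22.5439        22.5439          45.0878
  2        23.75        21.3991        42.7981         128.3943
  3        23.75        20.3123        60.9370         243.7481
  4        23.75        19.2808        77.1233         385.6164
  5        23.75        18.3017        91.5084         549.0503
  6        23.75        17.3723       104.2336         729.6350
  7       523.75       363.6489     2,545.5422      20,364.3374
  Σ                    482.8589     2,944.6864      22,445.8693
P = 482.8589.
Convexity = Σ t(t+1)·PV / [P·(1+y)²] = 22,445.8693 / (482.8589 × 1.109862) = 41.88390.

41.884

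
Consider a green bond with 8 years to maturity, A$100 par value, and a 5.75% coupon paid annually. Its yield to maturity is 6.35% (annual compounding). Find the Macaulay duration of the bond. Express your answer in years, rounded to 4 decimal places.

6.6027 years

Periodic yield y = 0.0635. Discount each cash flow and weight by its year:
  t   CF        PV=CF/(1+0.0635)^t    t·PV
  1         5.75         5.4067         5.4067
  2         5.75         5.0839        10.1677
  3         5.75         4.7803        14.3409
  4         5.75         4.4949        17.9795
  5         5.75         4.2265        21.1325
  6         5.75         3.9741        23.8448
  7         5.75         3.7368        26.1579
  8       105.75        64.6220       516.9760
  Σ                     96.3252       636.0061
Price P = Σ PV = 96.3252.
Macaulay duration = Σ(t·PV) / P = 636.0061 / 96.3252 = 6.60270 years.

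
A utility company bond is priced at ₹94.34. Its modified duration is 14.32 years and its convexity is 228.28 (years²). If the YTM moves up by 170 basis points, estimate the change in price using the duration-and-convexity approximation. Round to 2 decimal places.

-₹19.85

Duration effect: -D_mod·Δy = -14.32 × (+0.017) = -0.243440
Convexity effect: ½·C·(Δy)² = 0.5 × 228.28 × (0.017)² = +0.03298646
ΔP/P ≈ -0.243440 + 0.03298646 = -0.21045354
ΔP ≈ 94.34 × (-0.21045354) = -19.8541869636.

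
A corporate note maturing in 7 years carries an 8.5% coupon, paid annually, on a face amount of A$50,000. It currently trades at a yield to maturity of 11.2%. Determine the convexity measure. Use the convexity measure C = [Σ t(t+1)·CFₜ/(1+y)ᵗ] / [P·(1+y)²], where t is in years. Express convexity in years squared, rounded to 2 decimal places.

With y = 0.112:
  t   CF        PV=CF/(1+0.112)^t    t·PV        t(t+1)·PV
  1     4,250.00     3,821.9424     3,821.9424       7,643.8849
  2     4,250.00     3,436.9986     6,873.9972      20,621.9916
  3     4,250.00     3,090.8261     9,272.4782      37,089.9130
  4     4,250.00     2,779.5199    11,118.0794      55,590.3971
  5     4,250.00     2,499.5682    12,497.8411      74,987.0465
  6     4,250.00     2,247.8131    13,486.8789      94,408.1521
  7    54,250.00    25,802.7641   180,619.3487   1,444,954.7893
  Σ                 43,679.4324   237,690.5659   1,735,296.1745
P = 43,679.4324.
Convexity = Σ t(t+1)·PV / [P·(1+y)²] = 1,735,296.1745 / (43,679.4324 × 1.236544) = 32.12825.

32.13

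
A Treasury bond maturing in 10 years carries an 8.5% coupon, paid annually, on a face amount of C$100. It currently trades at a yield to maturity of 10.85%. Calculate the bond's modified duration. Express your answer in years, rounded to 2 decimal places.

6.20 years

Periodic yield y = 0.1085. First find Macaulay duration:
  t   CF        PV=CF/(1+0.1085)^t    t·PV
  1         8.50         7.6680         7.6680
  2         8.50         6.9175        13.8349
  3         8.50         6.2404        18.7212
  4         8.50         5.6296        22.5183
  5         8.50         5.0786        25.3928
  6         8.50         4.5815        27.4888
  7         8.50         4.1330        28.9312
  8         8.50         3.7285        29.8279
  9         8.50         3.3635        30.2719
  10      108.50        38.7323       387.3225
  Σ                     86.0728       591.9777
P = 86.0728; Macaulay duration = 591.9777 / 86.0728 = 6.87764 years.
Modified duration = D_Mac / (1 + y) = 6.87764 / 1.1085 = 6.20445 years.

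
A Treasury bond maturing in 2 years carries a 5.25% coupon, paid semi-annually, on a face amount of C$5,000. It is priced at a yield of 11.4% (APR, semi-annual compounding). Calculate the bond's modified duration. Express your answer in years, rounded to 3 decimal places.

1.816 years

Periodic yield y = 0.057. First find Macaulay duration:
  t   CF        PV=CF/(1+0.057)^t    t·PV
  1       131.25       124.1722       124.1722
  2       131.25       117.4761       234.9521
  3       131.25       111.1410       333.4230
  4     5,131.25     4,110.7704    16,443.0818
  Σ                  4,463.5597    17,135.6291
P = 4,463.5597; Macaulay duration = 17,135.6291 / 4,463.5597 = 3.83901 half-year periods = 1.91950 years.
Modified duration = D_Mac / (1 + y) = 1.91950 / 1.057 = 1.81599 years.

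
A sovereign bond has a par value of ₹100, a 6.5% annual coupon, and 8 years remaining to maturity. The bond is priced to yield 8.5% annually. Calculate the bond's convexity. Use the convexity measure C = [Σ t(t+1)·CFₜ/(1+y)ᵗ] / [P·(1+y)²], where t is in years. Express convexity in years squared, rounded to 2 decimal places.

With y = 0.085:
  t   CF        PV=CF/(1+0.085)^t    t·PV        t(t+1)·PV
  1         6.50         5.9908         5.9908          11.9816
  2         6.50         5.5215        11.0429          33.1288
  3         6.50         5.0889        15.2667          61.0668
  4         6.50         4.6902        18.7609          93.8047
  5         6.50         4.3228        21.6140         129.6839
  6         6.50         3.9841        23.9049         167.3340
  7         6.50         3.6720        25.7041         205.6332
  8       106.50        55.4513       443.6104       3,992.4933
  Σ                     88.7216       565.8947       4,695.1262
P = 88.7216.
Convexity = Σ t(t+1)·PV / [P·(1+y)²] = 4,695.1262 / (88.7216 × 1.177225) = 44.95296.

44.95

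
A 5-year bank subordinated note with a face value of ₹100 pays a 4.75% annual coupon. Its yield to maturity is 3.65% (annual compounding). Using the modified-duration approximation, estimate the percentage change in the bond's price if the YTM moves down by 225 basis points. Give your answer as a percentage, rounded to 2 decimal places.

+9.94%

Periodic yield y = 0.0365. Modified duration first:
  t   CF        PV=CF/(1+0.0365)^t    t·PV
  1         4.75         4.5827         4.5827
  2         4.75         4.4214         8.8427
  3         4.75         4.2657        12.7970
  4         4.75         4.1154        16.4618
  5       104.75        87.5604       437.8018
  Σ                    104.9455       480.4859
P = 104.9455; D_Mac = 4.57843 yrs; D_mod = 4.57843/(1+0.0365) = 4.41720 yrs.
ΔP/P ≈ -D_mod · Δy = -4.41720 × (-0.0225) = +0.099387 = +9.9387%.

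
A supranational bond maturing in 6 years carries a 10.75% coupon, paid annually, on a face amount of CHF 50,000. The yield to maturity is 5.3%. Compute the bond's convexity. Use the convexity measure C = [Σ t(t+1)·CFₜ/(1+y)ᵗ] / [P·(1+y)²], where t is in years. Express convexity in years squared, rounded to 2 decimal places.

28.49

With y = 0.053:
  t   CF        PV=CF/(1+0.053)^t    t·PV        t(t+1)·PV
  1     5,375.00     5,104.4634     5,104.4634      10,208.9269
  2     5,375.00     4,847.5436     9,695.0873      29,085.2618
  3     5,375.00     4,603.5552    13,810.6656      55,242.6624
  4     5,375.00     4,371.8473    17,487.3892      87,436.9459
  5     5,375.00     4,151.8018    20,759.0090     124,554.0539
  6    55,375.00    40,620.3361   243,722.0164   1,706,054.1146
  Σ                 63,699.5474   310,578.6308   2,012,581.9655
P = 63,699.5474.
Convexity = Σ t(t+1)·PV / [P·(1+y)²] = 2,012,581.9655 / (63,699.5474 × 1.108809) = 28.49446.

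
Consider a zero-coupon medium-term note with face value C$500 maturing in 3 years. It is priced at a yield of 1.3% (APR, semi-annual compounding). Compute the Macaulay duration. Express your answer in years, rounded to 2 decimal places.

3.00 years

A zero-coupon bond has a single cash flow at maturity, so its Macaulay duration equals its maturity: 3 years.
(Equivalently: 6 semi-annual periods ÷ 2 = 3 years.)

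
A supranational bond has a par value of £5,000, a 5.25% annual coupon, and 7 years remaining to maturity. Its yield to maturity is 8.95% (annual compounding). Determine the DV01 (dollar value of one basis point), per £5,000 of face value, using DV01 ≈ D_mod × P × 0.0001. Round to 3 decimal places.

Periodic yield y = 0.0895.
  t   CF        PV=CF/(1+0.0895)^t    t·PV
  1       262.50       240.9362       240.9362
  2       262.50       221.1438       442.2877
  3       262.50       202.9774       608.9321
  4       262.50       186.3032       745.2129
  5       262.50       170.9988       854.9941
  6       262.50       156.9517       941.7099
  7     5,262.50     2,888.0284    20,216.1991
  Σ                  4,067.3396    24,050.2721
P = 4,067.3396; D_Mac = 5.91302 yrs; D_mod = 5.42728 yrs.
DV01 ≈ 5.42728 × 4,067.3396 × 0.0001 = 2.207460.

£2.207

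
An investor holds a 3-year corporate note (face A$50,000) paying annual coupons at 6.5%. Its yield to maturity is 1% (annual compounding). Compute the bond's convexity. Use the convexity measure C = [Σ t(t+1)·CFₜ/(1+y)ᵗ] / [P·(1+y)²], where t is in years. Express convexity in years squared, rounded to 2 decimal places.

10.90

With y = 0.01:
  t   CF        PV=CF/(1+0.01)^t    t·PV        t(t+1)·PV
  1     3,250.00     3,217.8218     3,217.8218       6,435.6436
  2     3,250.00     3,185.9622     6,371.9243      19,115.7730
  3    53,250.00    51,683.9254   155,051.7761     620,207.1045
  Σ                 58,087.7093   164,641.5222     645,758.5211
P = 58,087.7093.
Convexity = Σ t(t+1)·PV / [P·(1+y)²] = 645,758.5211 / (58,087.7093 × 1.020100) = 10.89791.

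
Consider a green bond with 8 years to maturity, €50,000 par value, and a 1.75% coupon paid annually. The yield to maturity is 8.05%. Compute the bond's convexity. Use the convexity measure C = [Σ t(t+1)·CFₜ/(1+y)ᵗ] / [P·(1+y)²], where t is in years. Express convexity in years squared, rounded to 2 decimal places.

55.48

With y = 0.0805:
  t   CF        PV=CF/(1+0.0805)^t    t·PV        t(t+1)·PV
  1       875.00       809.8103       809.8103       1,619.6205
  2       875.00       749.4773     1,498.9547       4,496.8641
  3       875.00       693.6394     2,080.9181       8,323.6725
  4       875.00       641.9615     2,567.8459      12,839.2296
  5       875.00       594.1337     2,970.6686      17,824.0114
  6       875.00       549.8692     3,299.2154      23,094.5081
  7       875.00       508.9026     3,562.3181      28,498.5446
  8    50,875.00    27,384.5906   219,076.7247   1,971,690.5226
  Σ                 31,932.3846   235,866.4558   2,068,386.9734
P = 31,932.3846.
Convexity = Σ t(t+1)·PV / [P·(1+y)²] = 2,068,386.9734 / (31,932.3846 × 1.167480) = 55.48185.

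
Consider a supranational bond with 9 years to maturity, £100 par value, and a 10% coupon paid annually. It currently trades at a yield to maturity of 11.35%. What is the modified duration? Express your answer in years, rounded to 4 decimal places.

5.5904 years

Periodic yield y = 0.1135. First find Macaulay duration:
  t   CF        PV=CF/(1+0.1135)^t    t·PV
  1        10.00         8.9807         8.9807
  2        10.00         8.0653        16.1306
  3        10.00         7.2432        21.7295
  4        10.00         6.5049        26.0195
  5        10.00         5.8418        29.2091
  6        10.00         5.2464        31.4782
  7        10.00         4.7116        32.9812
  8        10.00         4.2313        33.8507
  9       110.00        41.8004       376.2038
  Σ                     92.6256       576.5834
P = 92.6256; Macaulay duration = 576.5834 / 92.6256 = 6.22488 years.
Modified duration = D_Mac / (1 + y) = 6.22488 / 1.1135 = 5.59037 years.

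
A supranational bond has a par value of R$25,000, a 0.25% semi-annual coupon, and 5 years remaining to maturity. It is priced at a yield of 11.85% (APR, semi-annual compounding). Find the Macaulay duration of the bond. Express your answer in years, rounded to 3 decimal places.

4.960 years

Periodic yield y = 0.05925. Discount each cash flow and weight by its period:
  t   CF        PV=CF/(1+0.05925)^t    t·PV
  1        31.25        29.5020        29.5020
  2        31.25        27.8518        55.7036
  3        31.25        26.2939        78.8816
  4        31.25        24.8231        99.2924
  5        31.25        23.4346       117.1730
  6        31.25        22.1238       132.7426
  7        31.25        20.8863       146.2038
  8        31.25        19.7180       157.7438
  9        31.25        18.6150       167.5353
  10   25,031.25    14,076.6013   140,766.0133
  Σ                 14,289.8498   141,750.7915
Price P = Σ PV = 14,289.8498.
Macaulay duration = Σ(t·PV) / P = 141,750.7915 / 14,289.8498 = 9.91968 half-year periods.
In years: 9.91968 / 2 = 4.95984 years.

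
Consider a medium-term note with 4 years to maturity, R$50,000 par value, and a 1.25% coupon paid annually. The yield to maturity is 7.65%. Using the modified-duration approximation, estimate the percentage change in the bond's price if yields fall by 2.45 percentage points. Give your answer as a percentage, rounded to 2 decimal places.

Periodic yield y = 0.0765. Modified duration first:
  t   CF        PV=CF/(1+0.0765)^t    t·PV
  1       625.00       580.5852       580.5852
  2       625.00       539.3267     1,078.6535
  3       625.00       501.0002     1,503.0007
  4    50,625.00    37,697.1831   150,788.7326
  Σ                 39,318.0953   153,950.9720
P = 39,318.0953; D_Mac = 3.91552 yrs; D_mod = 3.91552/(1+0.0765) = 3.63727 yrs.
ΔP/P ≈ -D_mod · Δy = -3.63727 × (-0.0245) = +0.089113 = +8.9113%.

+8.91%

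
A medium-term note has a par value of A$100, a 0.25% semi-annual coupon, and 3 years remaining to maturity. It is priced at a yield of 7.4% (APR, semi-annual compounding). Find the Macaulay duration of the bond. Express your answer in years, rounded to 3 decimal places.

2.989 years

Periodic yield y = 0.037. Discount each cash flow and weight by its period:
  t   CF        PV=CF/(1+0.037)^t    t·PV
  1        0.125         0.1205         0.1205
  2        0.125         0.1162         0.2325
  3        0.125         0.1121         0.3363
  4        0.125         0.1081         0.4324
  5        0.125         0.1042         0.5212
  6      100.125        80.5137       483.0824
  Σ                     81.0749       484.7253
Price P = Σ PV = 81.0749.
Macaulay duration = Σ(t·PV) / P = 484.7253 / 81.0749 = 5.97873 half-year periods.
In years: 5.97873 / 2 = 2.98937 years.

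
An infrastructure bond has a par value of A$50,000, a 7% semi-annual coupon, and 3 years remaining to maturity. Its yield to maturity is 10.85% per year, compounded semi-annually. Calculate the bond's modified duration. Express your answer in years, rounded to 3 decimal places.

2.602 years

Periodic yield y = 0.05425. First find Macaulay duration:
  t   CF        PV=CF/(1+0.05425)^t    t·PV
  1     1,750.00     1,659.9478     1,659.9478
  2     1,750.00     1,574.5296     3,149.0592
  3     1,750.00     1,493.5069     4,480.5206
  4     1,750.00     1,416.6534     5,666.6136
  5     1,750.00     1,343.7547     6,718.7736
  6    51,750.00    37,691.9578   226,151.7467
  Σ                 45,180.3502   247,826.6615
P = 45,180.3502; Macaulay duration = 247,826.6615 / 45,180.3502 = 5.48528 half-year periods = 2.74264 years.
Modified duration = D_Mac / (1 + y) = 2.74264 / 1.05425 = 2.60151 years.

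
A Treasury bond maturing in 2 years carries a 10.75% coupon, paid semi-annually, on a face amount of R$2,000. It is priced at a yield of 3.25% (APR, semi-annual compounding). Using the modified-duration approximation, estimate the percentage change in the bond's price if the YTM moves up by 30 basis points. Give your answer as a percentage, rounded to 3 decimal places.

Periodic yield y = 0.01625. Modified duration first:
  t   CF        PV=CF/(1+0.01625)^t    t·PV
  1       107.50       105.7811       105.7811
  2       107.50       104.0896       208.1792
  3       107.50       102.4252       307.2756
  4     2,107.50     1,975.9018     7,903.6071
  Σ                  2,288.1976     8,524.8429
P = 2,288.1976; D_Mac = 3.72557 half-year periods = 1.86279 yrs; D_mod = 1.86279/(1+0.01625) = 1.83300 yrs.
ΔP/P ≈ -D_mod · Δy = -1.83300 × (+0.003) = -0.005499 = -0.5499%.

-0.550%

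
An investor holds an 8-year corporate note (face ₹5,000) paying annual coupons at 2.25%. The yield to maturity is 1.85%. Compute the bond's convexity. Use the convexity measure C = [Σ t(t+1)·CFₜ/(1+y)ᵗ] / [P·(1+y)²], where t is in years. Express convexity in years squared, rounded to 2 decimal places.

62.73

With y = 0.0185:
  t   CF        PV=CF/(1+0.0185)^t    t·PV        t(t+1)·PV
  1       112.50       110.4566       110.4566         220.9131
  2       112.50       108.4502       216.9004         650.7013
  3       112.50       106.4803       319.4410       1,277.7641
  4       112.50       104.5462       418.1849       2,090.9247
  5       112.50       102.6473       513.2363       3,079.4178
  6       112.50       100.7828       604.6967       4,232.8766
  7       112.50        98.9522       692.6651       5,541.3211
  8     5,112.50     4,415.1458    35,321.1668     317,890.5010
  Σ                  5,147.4614    38,196.7478     334,984.4196
P = 5,147.4614.
Convexity = Σ t(t+1)·PV / [P·(1+y)²] = 334,984.4196 / (5,147.4614 × 1.037342) = 62.73493.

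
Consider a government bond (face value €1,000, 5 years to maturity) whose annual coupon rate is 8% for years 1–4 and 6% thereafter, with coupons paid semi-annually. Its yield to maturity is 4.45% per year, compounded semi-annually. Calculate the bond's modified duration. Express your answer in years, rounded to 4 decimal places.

4.1823 years

Periodic yield y = 0.02225. First find Macaulay duration:
  t   CF        PV=CF/(1+0.02225)^t    t·PV
  1        40.00        39.1294        39.1294
  2        40.00        38.2777        76.5554
  3        40.00        37.4446       112.3337
  4        40.00        36.6295       146.5182
  5        40.00        35.8323       179.1614
  6        40.00        35.0524       210.3142
  7        40.00        34.2894       240.0259
  8        40.00        33.5431       268.3447
  9        30.00        24.6097       221.4877
  10    1,030.00       826.5441     8,265.4410
  Σ                  1,141.3522     9,759.3116
P = 1,141.3522; Macaulay duration = 9,759.3116 / 1,141.3522 = 8.55066 half-year periods = 4.27533 years.
Modified duration = D_Mac / (1 + y) = 4.27533 / 1.02225 = 4.18227 years.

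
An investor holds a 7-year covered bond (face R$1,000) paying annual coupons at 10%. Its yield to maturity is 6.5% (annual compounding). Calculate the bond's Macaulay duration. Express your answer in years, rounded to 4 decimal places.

Periodic yield y = 0.065. Discount each cash flow and weight by its year:
  t   CF        PV=CF/(1+0.065)^t    t·PV
  1       100.00        93.8967        93.8967
  2       100.00        88.1659       176.3319
  3       100.00        82.7849       248.3547
  4       100.00        77.7323       310.9292
  5       100.00        72.9881       364.9404
  6       100.00        68.5334       411.2005
  7     1,100.00       707.8568     4,954.9979
  Σ                  1,191.9582     6,560.6513
Price P = Σ PV = 1,191.9582.
Macaulay duration = Σ(t·PV) / P = 6,560.6513 / 1,191.9582 = 5.50410 years.

5.5041 years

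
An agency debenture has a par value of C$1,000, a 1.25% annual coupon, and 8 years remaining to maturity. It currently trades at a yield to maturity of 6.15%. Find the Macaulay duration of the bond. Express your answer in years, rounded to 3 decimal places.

Periodic yield y = 0.0615. Discount each cash flow and weight by its year:
  t   CF        PV=CF/(1+0.0615)^t    t·PV
  1        12.50        11.7758        11.7758
  2        12.50        11.0935        22.1871
  3        12.50        10.4508        31.3524
  4        12.50         9.8453        39.3813
  5        12.50         9.2749        46.3746
  6        12.50         8.7376        52.4253
  7        12.50         8.2313        57.6193
  8     1,012.50       628.1090     5,024.8723
  Σ                    697.5183     5,285.9881
Price P = Σ PV = 697.5183.
Macaulay duration = Σ(t·PV) / P = 5,285.9881 / 697.5183 = 7.57828 years.

7.578 years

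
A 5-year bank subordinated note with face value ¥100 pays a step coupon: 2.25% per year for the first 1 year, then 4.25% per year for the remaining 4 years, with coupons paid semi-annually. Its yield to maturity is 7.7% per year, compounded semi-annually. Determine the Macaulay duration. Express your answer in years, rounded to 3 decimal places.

Periodic yield y = 0.0385. Discount each cash flow and weight by its period:
  t   CF        PV=CF/(1+0.0385)^t    t·PV
  1        1.125         1.0833         1.0833
  2        1.125         1.0431         2.0863
  3        2.125         1.8973         5.6919
  4        2.125         1.8270         7.3079
  5        2.125         1.7592         8.7962
  6        2.125         1.6940        10.1642
  7        2.125         1.6312        11.4186
  8        2.125         1.5707        12.5660
  9        2.125         1.5125        13.6127
  10     102.125        69.9950       699.9501
  Σ                     84.0135       772.6771
Price P = Σ PV = 84.0135.
Macaulay duration = Σ(t·PV) / P = 772.6771 / 84.0135 = 9.19706 half-year periods.
In years: 9.19706 / 2 = 4.59853 years.

4.599 years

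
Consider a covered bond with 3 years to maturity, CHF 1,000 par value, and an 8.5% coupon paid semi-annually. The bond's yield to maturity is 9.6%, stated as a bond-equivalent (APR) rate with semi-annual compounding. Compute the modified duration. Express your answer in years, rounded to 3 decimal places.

Periodic yield y = 0.048. First find Macaulay duration:
  t   CF        PV=CF/(1+0.048)^t    t·PV
  1        42.50        40.5534        40.5534
  2        42.50        38.6960        77.3921
  3        42.50        36.9237       110.7711
  4        42.50        35.2325       140.9301
  5        42.50        33.6188       168.0941
  6     1,042.50       786.8797     4,721.2785
  Σ                    971.9042     5,259.0193
P = 971.9042; Macaulay duration = 5,259.0193 / 971.9042 = 5.41105 half-year periods = 2.70552 years.
Modified duration = D_Mac / (1 + y) = 2.70552 / 1.048 = 2.58161 years.

2.582 years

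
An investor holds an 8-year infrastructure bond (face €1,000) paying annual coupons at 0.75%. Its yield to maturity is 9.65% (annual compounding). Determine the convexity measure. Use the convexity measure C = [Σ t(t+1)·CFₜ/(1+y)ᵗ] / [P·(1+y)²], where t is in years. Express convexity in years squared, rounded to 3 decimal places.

56.852

With y = 0.0965:
  t   CF        PV=CF/(1+0.0965)^t    t·PV        t(t+1)·PV
  1         7.50         6.8399         6.8399          13.6799
  2         7.50         6.2380        12.4760          37.4279
  3         7.50         5.6890        17.0670          68.2679
  4         7.50         5.1883        20.7533         103.7664
  5         7.50         4.7317        23.6585         141.9513
  6         7.50         4.3153        25.8917         181.2420
  7         7.50         3.9355        27.5486         220.3885
  8     1,007.50       482.1431     3,857.1449      34,714.3041
  Σ                    519.0809     3,991.3799      35,481.0278
P = 519.0809.
Convexity = Σ t(t+1)·PV / [P·(1+y)²] = 35,481.0278 / (519.0809 × 1.202312) = 56.85176.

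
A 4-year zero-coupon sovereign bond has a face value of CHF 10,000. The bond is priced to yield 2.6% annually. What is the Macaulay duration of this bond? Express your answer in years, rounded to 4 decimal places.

A zero-coupon bond has a single cash flow at maturity, so its Macaulay duration equals its maturity: 4 years.

4.0000 years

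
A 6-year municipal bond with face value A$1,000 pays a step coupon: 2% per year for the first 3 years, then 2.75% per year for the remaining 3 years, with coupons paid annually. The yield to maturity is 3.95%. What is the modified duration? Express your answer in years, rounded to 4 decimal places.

5.4639 years

Periodic yield y = 0.0395. First find Macaulay duration:
  t   CF        PV=CF/(1+0.0395)^t    t·PV
  1        20.00        19.2400        19.2400
  2        20.00        18.5089        37.0178
  3        20.00        17.8056        53.4168
  4        27.50        23.5524        94.2095
  5        27.50        22.6574       113.2870
  6     1,027.50       814.3946     4,886.3674
  Σ                    916.1589     5,203.5386
P = 916.1589; Macaulay duration = 5,203.5386 / 916.1589 = 5.67973 years.
Modified duration = D_Mac / (1 + y) = 5.67973 / 1.0395 = 5.46391 years.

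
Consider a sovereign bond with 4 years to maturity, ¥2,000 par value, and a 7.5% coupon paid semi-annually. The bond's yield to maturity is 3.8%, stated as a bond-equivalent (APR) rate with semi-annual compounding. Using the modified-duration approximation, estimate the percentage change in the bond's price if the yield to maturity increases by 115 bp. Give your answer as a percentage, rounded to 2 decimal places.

Periodic yield y = 0.019. Modified duration first:
  t   CF        PV=CF/(1+0.019)^t    t·PV
  1        75.00        73.6016        73.6016
  2        75.00        72.2292       144.4584
  3        75.00        70.8824       212.6473
  4        75.00        69.5608       278.2432
  5        75.00        68.2638       341.3189
  6        75.00        66.9910       401.9457
  7        75.00        65.7419       460.1930
  8     2,075.00     1,784.9441    14,279.5531
  Σ                  2,272.2148    16,191.9613
P = 2,272.2148; D_Mac = 7.12607 half-year periods = 3.56303 yrs; D_mod = 3.56303/(1+0.019) = 3.49660 yrs.
ΔP/P ≈ -D_mod · Δy = -3.49660 × (+0.0115) = -0.040211 = -4.0211%.

-4.02%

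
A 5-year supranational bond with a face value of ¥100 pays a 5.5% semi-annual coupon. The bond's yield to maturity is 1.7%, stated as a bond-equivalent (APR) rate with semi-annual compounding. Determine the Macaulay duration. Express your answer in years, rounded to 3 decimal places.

4.492 years

Periodic yield y = 0.0085. Discount each cash flow and weight by its period:
  t   CF        PV=CF/(1+0.0085)^t    t·PV
  1         2.75         2.7268         2.7268
  2         2.75         2.7038         5.4077
  3         2.75         2.6811         8.0432
  4         2.75         2.6585        10.6338
  5         2.75         2.6360        13.1802
  6         2.75         2.6138        15.6830
  7         2.75         2.5918        18.1426
  8         2.75         2.5700        20.5596
  9         2.75         2.5483        22.9346
  10      102.75        94.4110       944.1105
  Σ                    118.1411     1,061.4220
Price P = Σ PV = 118.1411.
Macaulay duration = Σ(t·PV) / P = 1,061.4220 / 118.1411 = 8.98436 half-year periods.
In years: 8.98436 / 2 = 4.49218 years.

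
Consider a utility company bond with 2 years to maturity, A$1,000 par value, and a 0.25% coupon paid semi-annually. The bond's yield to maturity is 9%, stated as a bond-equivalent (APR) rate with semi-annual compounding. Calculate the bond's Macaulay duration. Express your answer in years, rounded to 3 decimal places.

Periodic yield y = 0.045. Discount each cash flow and weight by its period:
  t   CF        PV=CF/(1+0.045)^t    t·PV
  1         1.25         1.1962         1.1962
  2         1.25         1.1447         2.2893
  3         1.25         1.0954         3.2861
  4     1,001.25       839.6095     3,358.4382
  Σ                    843.0458     3,365.2098
Price P = Σ PV = 843.0458.
Macaulay duration = Σ(t·PV) / P = 3,365.2098 / 843.0458 = 3.99173 half-year periods.
In years: 3.99173 / 2 = 1.99586 years.

1.996 years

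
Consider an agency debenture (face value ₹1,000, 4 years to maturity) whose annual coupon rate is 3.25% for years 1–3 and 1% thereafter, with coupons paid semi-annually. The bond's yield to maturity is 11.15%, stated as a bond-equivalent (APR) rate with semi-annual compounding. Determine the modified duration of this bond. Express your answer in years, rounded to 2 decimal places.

3.54 years

Periodic yield y = 0.05575. First find Macaulay duration:
  t   CF        PV=CF/(1+0.05575)^t    t·PV
  1        16.25        15.3919        15.3919
  2        16.25        14.5791        29.1582
  3        16.25        13.8093        41.4278
  4        16.25        13.0800        52.3202
  5        16.25        12.3893        61.9467
  6        16.25        11.7351        70.4106
  7         5.00         3.4201        23.9409
  8     1,005.00       651.1444     5,209.1556
  Σ                    735.5493     5,503.7518
P = 735.5493; Macaulay duration = 5,503.7518 / 735.5493 = 7.48251 half-year periods = 3.74125 years.
Modified duration = D_Mac / (1 + y) = 3.74125 / 1.05575 = 3.54369 years.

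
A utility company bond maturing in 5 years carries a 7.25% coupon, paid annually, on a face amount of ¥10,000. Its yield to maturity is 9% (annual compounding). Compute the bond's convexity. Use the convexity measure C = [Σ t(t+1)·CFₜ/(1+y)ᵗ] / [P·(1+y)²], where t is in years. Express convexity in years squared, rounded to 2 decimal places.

With y = 0.09:
  t   CF        PV=CF/(1+0.09)^t    t·PV        t(t+1)·PV
  1       725.00       665.1376       665.1376       1,330.2752
  2       725.00       610.2180     1,220.4360       3,661.3080
  3       725.00       559.8330     1,679.4991       6,717.9963
  4       725.00       513.6083     2,054.4331      10,272.1656
  5    10,725.00     6,970.5141    34,852.5706     209,115.4235
  Σ                  9,319.3110    40,472.0764     231,097.1686
P = 9,319.3110.
Convexity = Σ t(t+1)·PV / [P·(1+y)²] = 231,097.1686 / (9,319.3110 × 1.188100) = 20.87170.

20.87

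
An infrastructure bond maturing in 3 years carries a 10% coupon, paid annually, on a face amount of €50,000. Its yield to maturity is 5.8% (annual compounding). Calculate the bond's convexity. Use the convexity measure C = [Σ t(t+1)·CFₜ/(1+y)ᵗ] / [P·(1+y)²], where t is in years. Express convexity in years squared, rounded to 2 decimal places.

9.53

With y = 0.058:
  t   CF        PV=CF/(1+0.058)^t    t·PV        t(t+1)·PV
  1     5,000.00     4,725.8979     4,725.8979       9,451.7958
  2     5,000.00     4,466.8222     8,933.6445      26,800.9334
  3    55,000.00    46,441.4410   139,324.3229     557,297.2916
  Σ                 55,634.1611   152,983.8653     593,550.0208
P = 55,634.1611.
Convexity = Σ t(t+1)·PV / [P·(1+y)²] = 593,550.0208 / (55,634.1611 × 1.119364) = 9.53113.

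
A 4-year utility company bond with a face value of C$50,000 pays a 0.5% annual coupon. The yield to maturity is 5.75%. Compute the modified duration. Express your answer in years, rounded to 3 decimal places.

Periodic yield y = 0.0575. First find Macaulay duration:
  t   CF        PV=CF/(1+0.0575)^t    t·PV
  1       250.00       236.4066       236.4066
  2       250.00       223.5524       447.1047
  3       250.00       211.3970       634.1911
  4    50,250.00    40,180.4283   160,721.7133
  Σ                 40,851.7843   162,039.4157
P = 40,851.7843; Macaulay duration = 162,039.4157 / 40,851.7843 = 3.96652 years.
Modified duration = D_Mac / (1 + y) = 3.96652 / 1.0575 = 3.75085 years.

3.751 years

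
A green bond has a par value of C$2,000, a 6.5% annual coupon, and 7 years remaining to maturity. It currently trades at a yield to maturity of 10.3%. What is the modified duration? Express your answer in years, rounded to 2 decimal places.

5.17 years

Periodic yield y = 0.103. First find Macaulay duration:
  t   CF        PV=CF/(1+0.103)^t    t·PV
  1       130.00       117.8604       117.8604
  2       130.00       106.8544       213.7088
  3       130.00        96.8761       290.6284
  4       130.00        87.8297       351.3187
  5       130.00        79.6280       398.1400
  6       130.00        72.1922       433.1532
  7     2,130.00     1,072.3857     7,506.6999
  Σ                  1,633.6265     9,311.5094
P = 1,633.6265; Macaulay duration = 9,311.5094 / 1,633.6265 = 5.69990 years.
Modified duration = D_Mac / (1 + y) = 5.69990 / 1.103 = 5.16763 years.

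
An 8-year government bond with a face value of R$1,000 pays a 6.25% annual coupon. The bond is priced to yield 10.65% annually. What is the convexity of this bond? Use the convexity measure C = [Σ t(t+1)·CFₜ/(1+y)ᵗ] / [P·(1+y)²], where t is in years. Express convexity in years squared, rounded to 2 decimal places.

42.53

With y = 0.1065:
  t   CF        PV=CF/(1+0.1065)^t    t·PV        t(t+1)·PV
  1        62.50        56.4844        56.4844         112.9688
  2        62.50        51.0478       102.0956         306.2869
  3        62.50        46.1345       138.4035         553.6139
  4        62.50        41.6941       166.7763         833.8815
  5        62.50        37.6810       188.4052       1,130.4313
  6        62.50        34.0543       204.3256       1,430.2791
  7        62.50        30.7766       215.4359       1,723.4874
  8     1,062.50       472.8437     3,782.7495      34,044.7453
  Σ                    770.7164     4,854.6760      40,135.6943
P = 770.7164.
Convexity = Σ t(t+1)·PV / [P·(1+y)²] = 40,135.6943 / (770.7164 × 1.224342) = 42.53372.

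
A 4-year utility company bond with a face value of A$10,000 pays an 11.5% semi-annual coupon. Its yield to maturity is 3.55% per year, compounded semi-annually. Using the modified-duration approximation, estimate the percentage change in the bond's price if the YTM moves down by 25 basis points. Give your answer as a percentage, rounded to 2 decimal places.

Periodic yield y = 0.01775. Modified duration first:
  t   CF        PV=CF/(1+0.01775)^t    t·PV
  1       575.00       564.9718       564.9718
  2       575.00       555.1184     1,110.2368
  3       575.00       545.4369     1,636.3107
  4       575.00       535.9242     2,143.6970
  5       575.00       526.5775     2,632.8874
  6       575.00       517.3938     3,104.3625
  7       575.00       508.3702     3,558.5913
  8    10,575.00     9,186.5298    73,492.2383
  Σ                 12,940.3225    88,243.2957
P = 12,940.3225; D_Mac = 6.81925 half-year periods = 3.40963 yrs; D_mod = 3.40963/(1+0.01775) = 3.35016 yrs.
ΔP/P ≈ -D_mod · Δy = -3.35016 × (-0.0025) = +0.008375 = +0.8375%.

+0.84%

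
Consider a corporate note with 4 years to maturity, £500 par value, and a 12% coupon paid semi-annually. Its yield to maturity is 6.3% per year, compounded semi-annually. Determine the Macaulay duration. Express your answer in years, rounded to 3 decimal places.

3.361 years

Periodic yield y = 0.0315. Discount each cash flow and weight by its period:
  t   CF        PV=CF/(1+0.0315)^t    t·PV
  1        30.00        29.0839        29.0839
  2        30.00        28.1957        56.3914
  3        30.00        27.3347        82.0040
  4        30.00        26.4999       105.9996
  5        30.00        25.6907       128.4533
  6        30.00        24.9061       149.4366
  7        30.00        24.1455       169.0187
  8       530.00       413.5443     3,308.3542
  Σ                    599.4007     4,028.7416
Price P = Σ PV = 599.4007.
Macaulay duration = Σ(t·PV) / P = 4,028.7416 / 599.4007 = 6.72128 half-year periods.
In years: 6.72128 / 2 = 3.36064 years.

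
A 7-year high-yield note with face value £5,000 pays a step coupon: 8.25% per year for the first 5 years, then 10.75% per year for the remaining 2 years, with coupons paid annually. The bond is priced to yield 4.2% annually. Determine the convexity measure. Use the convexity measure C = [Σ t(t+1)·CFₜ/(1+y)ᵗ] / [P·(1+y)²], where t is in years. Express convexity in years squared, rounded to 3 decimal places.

With y = 0.042:
  t   CF        PV=CF/(1+0.042)^t    t·PV        t(t+1)·PV
  1       412.50       395.8733       395.8733         791.7466
  2       412.50       379.9168       759.8336       2,279.5009
  3       412.50       364.6035     1,093.8104       4,375.2416
  4       412.50       349.9074     1,399.6294       6,998.1472
  5       412.50       335.8036     1,679.0180      10,074.1082
  6       537.50       419.9254     2,519.5525      17,636.8672
  7     5,537.50     4,151.8314    29,062.8196     232,502.5570
  Σ                  6,397.8614    36,910.5369     274,658.1688
P = 6,397.8614.
Convexity = Σ t(t+1)·PV / [P·(1+y)²] = 274,658.1688 / (6,397.8614 × 1.085764) = 39.53869.

39.539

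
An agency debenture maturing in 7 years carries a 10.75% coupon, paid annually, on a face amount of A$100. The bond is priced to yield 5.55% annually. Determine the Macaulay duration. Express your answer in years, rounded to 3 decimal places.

5.486 years

Periodic yield y = 0.0555. Discount each cash flow and weight by its year:
  t   CF        PV=CF/(1+0.0555)^t    t·PV
  1        10.75        10.1847        10.1847
  2        10.75         9.6492        19.2984
  3        10.75         9.1418        27.4255
  4        10.75         8.6611        34.6446
  5        10.75         8.2057        41.0287
  6        10.75         7.7743        46.6456
  7       110.75        75.8815       531.1707
  Σ                    129.4985       710.3982
Price P = Σ PV = 129.4985.
Macaulay duration = Σ(t·PV) / P = 710.3982 / 129.4985 = 5.48577 years.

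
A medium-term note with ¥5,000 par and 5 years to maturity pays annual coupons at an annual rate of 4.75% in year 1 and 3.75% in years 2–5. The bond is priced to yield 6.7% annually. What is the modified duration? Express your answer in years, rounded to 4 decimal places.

4.2979 years

Periodic yield y = 0.067. First find Macaulay duration:
  t   CF        PV=CF/(1+0.067)^t    t·PV
  1       237.50       222.5867       222.5867
  2       187.50       164.6920       329.3839
  3       187.50       154.3505       463.0515
  4       187.50       144.6584       578.6335
  5     5,187.50     3,750.9045    18,754.5227
  Σ                  4,437.1921    20,348.1784
P = 4,437.1921; Macaulay duration = 20,348.1784 / 4,437.1921 = 4.58582 years.
Modified duration = D_Mac / (1 + y) = 4.58582 / 1.067 = 4.29787 years.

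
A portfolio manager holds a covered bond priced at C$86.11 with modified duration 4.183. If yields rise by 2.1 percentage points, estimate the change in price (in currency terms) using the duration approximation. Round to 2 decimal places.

-C$7.56

Duration approximation: ΔP/P ≈ -D_mod · Δy = -4.183 × (+0.021) = -0.087843.
ΔP ≈ 86.11 × (-0.087843) = -7.56416073.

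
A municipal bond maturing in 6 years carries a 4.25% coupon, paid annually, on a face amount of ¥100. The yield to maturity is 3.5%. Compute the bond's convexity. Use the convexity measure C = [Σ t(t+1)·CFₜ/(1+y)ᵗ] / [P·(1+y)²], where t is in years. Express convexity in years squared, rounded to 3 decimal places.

With y = 0.035:
  t   CF        PV=CF/(1+0.035)^t    t·PV        t(t+1)·PV
  1         4.25         4.1063         4.1063           8.2126
  2         4.25         3.9674         7.9348          23.8045
  3         4.25         3.8333        11.4998          45.9991
  4         4.25         3.7036        14.8145          74.0726
  5         4.25         3.5784        17.8919         107.3516
  6       104.25        84.8074       508.8447       3,561.9126
  Σ                    103.9964       565.0920       3,821.3529
P = 103.9964.
Convexity = Σ t(t+1)·PV / [P·(1+y)²] = 3,821.3529 / (103.9964 × 1.071225) = 34.30189.

34.302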